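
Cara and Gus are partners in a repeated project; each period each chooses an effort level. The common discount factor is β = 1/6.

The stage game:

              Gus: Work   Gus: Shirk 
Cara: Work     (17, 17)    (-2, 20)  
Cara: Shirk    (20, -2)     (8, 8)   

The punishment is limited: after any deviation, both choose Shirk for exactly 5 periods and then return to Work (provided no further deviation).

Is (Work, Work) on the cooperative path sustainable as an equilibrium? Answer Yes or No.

Comparing payoff streams over the 6 periods until play realigns: cooperate → 17(1+β+…+β^5); deviate → 20 + 8(β+…+β^5).
Cooperation is sustained iff (17−8)(β+…+β^5) ≥ 20−17.
β+…+β^5 = 1/6·(1−(1/6)^5)/(1−1/6) = 0.2000, and (20−17)/(17−8) = 0.3333.
0.2000 < 0.3333, so cooperation is not sustainable.

No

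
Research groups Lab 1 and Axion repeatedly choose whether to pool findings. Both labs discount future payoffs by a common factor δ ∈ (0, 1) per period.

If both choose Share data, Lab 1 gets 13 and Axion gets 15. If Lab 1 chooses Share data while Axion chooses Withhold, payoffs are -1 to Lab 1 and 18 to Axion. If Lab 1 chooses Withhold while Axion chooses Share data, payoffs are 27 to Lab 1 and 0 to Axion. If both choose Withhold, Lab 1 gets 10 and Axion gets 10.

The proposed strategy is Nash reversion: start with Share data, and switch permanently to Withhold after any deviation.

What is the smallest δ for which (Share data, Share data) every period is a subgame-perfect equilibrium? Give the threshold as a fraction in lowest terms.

For Lab 1: deviation gain 27−13 = 14, per-period punishment loss 13−10 = 3. IC gives δ ≥ 14/17.
For Axion: gain 3, loss 5 per period, so δ ≥ 3/8.
The tighter constraint is Lab 1's, so cooperation needs δ ≥ 14/17.

14/17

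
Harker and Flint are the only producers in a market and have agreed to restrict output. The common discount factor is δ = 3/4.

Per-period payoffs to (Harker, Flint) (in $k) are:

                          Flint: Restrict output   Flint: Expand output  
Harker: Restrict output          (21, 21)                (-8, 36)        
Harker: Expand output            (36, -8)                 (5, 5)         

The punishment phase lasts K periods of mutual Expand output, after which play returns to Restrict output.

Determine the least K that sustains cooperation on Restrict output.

2

Need Σ_{k=1}^{K} δ^k ≥ (36−21)/(21−5) = 0.9375 at δ = 3/4.
At K = 1 the sum is 0.7500 < 0.9375; at K = 2 it is 1.3125 ≥ 0.9375.
So the minimum punishment length is K = 2.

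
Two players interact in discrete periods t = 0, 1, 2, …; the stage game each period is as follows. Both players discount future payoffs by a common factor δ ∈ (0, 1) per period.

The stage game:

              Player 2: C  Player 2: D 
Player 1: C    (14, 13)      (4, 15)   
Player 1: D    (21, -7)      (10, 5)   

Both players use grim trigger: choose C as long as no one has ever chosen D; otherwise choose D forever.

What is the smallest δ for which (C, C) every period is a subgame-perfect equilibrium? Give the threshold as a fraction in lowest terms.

Player 1: cooperation gives 14 each period; deviation gives 21 once then 10 forever.
  14/(1−δ) ≥ 21 + 10δ/(1−δ) ⇒ δ ≥ 7/11.
Player 2: cooperation gives 13 each period; deviation gives 15 once then 5 forever.
  δ ≥ 2/10 = 1/5.
Both must hold, so the binding constraint is Player 1's: δ ≥ 7/11.

7/11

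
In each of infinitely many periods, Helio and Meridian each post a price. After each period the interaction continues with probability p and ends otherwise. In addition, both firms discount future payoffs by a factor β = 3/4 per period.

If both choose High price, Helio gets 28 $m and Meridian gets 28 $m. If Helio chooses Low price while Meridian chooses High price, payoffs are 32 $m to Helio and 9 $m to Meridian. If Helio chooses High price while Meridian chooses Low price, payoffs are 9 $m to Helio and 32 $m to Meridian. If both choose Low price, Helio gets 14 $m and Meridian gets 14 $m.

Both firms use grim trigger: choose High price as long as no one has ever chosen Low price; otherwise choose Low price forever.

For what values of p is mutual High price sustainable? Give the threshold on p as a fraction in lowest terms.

With continuation probability p and discount β, the effective per-period discount factor is βp.
Grim-trigger IC: βp ≥ (32−28)/(32−14) = 2/9.
So p ≥ (2/9)/(3/4) = 8/27.

8/27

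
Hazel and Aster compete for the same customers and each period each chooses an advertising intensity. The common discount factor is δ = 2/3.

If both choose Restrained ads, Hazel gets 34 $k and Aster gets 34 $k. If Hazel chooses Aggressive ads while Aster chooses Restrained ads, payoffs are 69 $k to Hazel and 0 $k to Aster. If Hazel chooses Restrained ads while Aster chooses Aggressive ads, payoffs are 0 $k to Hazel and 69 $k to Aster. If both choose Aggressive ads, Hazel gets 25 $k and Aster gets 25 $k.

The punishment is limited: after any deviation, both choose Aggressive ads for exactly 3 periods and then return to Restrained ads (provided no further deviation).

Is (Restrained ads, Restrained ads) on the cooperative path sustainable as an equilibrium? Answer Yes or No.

IC: δ+…+δ^3 ≥ (69−34)/(34−25) = 35/9.
At δ = 2/3: partial sum = 1.4074 < 3.8889. Cooperation not sustainable.

No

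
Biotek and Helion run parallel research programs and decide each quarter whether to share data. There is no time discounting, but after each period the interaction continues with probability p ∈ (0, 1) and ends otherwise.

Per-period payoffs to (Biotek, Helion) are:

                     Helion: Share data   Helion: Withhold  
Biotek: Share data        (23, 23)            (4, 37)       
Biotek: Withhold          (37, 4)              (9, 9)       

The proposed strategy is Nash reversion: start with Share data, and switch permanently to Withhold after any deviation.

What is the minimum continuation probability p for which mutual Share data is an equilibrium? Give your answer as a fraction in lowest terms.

With no time discounting, the continuation probability p plays the role of the discount factor.
Grim-trigger IC: 23/(1−p) ≥ 37 + 9p/(1−p) ⇒ p ≥ (37−23)/(37−9) = 1/2.

1/2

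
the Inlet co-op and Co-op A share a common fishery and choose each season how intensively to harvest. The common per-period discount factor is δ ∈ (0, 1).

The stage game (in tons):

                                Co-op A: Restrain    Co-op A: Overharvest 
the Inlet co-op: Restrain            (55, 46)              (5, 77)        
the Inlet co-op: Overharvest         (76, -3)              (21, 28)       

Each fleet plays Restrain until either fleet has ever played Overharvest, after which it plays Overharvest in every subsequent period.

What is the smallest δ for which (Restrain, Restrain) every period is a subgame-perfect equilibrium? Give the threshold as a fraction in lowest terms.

31/49

For the Inlet co-op: deviation gain 76−55 = 21, per-period punishment loss 55−21 = 34. IC gives δ ≥ 21/55.
For Co-op A: gain 31, loss 18 per period, so δ ≥ 31/49.
The tighter constraint is Co-op A's, so cooperation needs δ ≥ 31/49.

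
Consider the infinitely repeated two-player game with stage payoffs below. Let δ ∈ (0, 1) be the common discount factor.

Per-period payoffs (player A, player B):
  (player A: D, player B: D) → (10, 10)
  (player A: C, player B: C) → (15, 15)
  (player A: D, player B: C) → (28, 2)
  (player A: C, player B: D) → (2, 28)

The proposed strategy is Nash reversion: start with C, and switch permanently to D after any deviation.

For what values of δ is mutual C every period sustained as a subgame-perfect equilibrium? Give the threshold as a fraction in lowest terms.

Cooperation forever yields 15 each period: 15/(1−δ).
Deviating yields 28 once, then 10 forever: 28 + 10δ/(1−δ).
No profitable deviation requires 15/(1−δ) ≥ 28 + 10δ/(1−δ).
Multiplying by (1−δ): 15 ≥ 28(1−δ) + 10δ = 28 − 18δ.
So 18δ ≥ 13, i.e. δ ≥ 13/18.

13/18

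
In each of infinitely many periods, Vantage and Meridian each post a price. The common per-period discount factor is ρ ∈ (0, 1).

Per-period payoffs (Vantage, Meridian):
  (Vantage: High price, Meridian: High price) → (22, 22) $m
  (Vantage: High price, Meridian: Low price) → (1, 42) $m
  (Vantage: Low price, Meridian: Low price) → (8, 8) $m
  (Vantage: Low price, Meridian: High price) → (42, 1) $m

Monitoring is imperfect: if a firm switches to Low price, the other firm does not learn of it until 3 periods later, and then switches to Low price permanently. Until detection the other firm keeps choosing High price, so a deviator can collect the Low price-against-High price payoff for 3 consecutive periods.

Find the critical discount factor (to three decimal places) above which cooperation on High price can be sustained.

0.838

A deviator earns 42 for 3 periods, then 8 forever; cooperating earns 22 forever. Multiplying the IC by (1−ρ):
22 ≥ 42(1−ρ^3) + 8ρ^3, so 34·ρ^3 ≥ 20 and ρ^3 ≥ 10/17.
ρ ≥ (10/17)^(1/3) ≈ 0.838.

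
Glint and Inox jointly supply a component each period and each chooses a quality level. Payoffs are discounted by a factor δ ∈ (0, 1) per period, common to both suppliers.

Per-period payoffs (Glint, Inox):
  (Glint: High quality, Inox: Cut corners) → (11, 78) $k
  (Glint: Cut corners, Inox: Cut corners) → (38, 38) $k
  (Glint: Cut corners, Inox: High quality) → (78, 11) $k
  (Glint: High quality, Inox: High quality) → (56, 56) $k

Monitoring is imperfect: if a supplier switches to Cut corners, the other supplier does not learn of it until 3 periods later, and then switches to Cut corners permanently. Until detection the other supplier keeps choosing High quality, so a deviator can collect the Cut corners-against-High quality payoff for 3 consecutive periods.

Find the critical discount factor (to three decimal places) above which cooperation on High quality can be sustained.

Deviating for the 3 undetected periods gains 78−56 = 22 per period over cooperation, then loses 56−38 = 18 per period forever once punishment starts.
Gain: 22(1 + δ + … + δ^2); loss: 18·δ^3/(1−δ).
No profitable deviation ⇔ 22(1−δ^3) ≤ 18·δ^3, i.e. δ^3 ≥ 22/(22+18) = 11/20.
Hence δ ≥ (11/20)^(1/3) ≈ 0.819.

0.819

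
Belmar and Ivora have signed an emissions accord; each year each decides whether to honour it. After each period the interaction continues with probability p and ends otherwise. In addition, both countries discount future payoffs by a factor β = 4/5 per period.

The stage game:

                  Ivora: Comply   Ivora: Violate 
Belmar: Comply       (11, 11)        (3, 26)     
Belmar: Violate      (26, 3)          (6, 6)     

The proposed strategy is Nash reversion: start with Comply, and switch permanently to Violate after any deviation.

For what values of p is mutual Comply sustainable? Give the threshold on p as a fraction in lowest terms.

With continuation probability p and discount β, the effective per-period discount factor is βp.
Grim-trigger IC: βp ≥ (26−11)/(26−6) = 3/4.
So p ≥ (3/4)/(4/5) = 15/16.

15/16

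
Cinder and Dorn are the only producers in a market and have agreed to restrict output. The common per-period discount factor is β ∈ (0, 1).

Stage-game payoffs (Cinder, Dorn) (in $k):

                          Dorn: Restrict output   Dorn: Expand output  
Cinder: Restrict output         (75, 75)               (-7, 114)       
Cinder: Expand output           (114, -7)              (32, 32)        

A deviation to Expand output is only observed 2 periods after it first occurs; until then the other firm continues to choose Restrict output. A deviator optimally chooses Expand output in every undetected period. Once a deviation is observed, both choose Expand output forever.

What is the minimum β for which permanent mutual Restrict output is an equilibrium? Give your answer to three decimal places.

The best deviation is to choose Expand output for all 2 undetected periods, earning 114 each, then 32 forever once detected.
Deviation value: 114(1−β^2)/(1−β) + 32β^2/(1−β); cooperation value: 75/(1−β).
IC: 75 ≥ 114(1−β^2) + 32β^2 = 114 − 82β^2.
So β^2 ≥ 39/82, giving β ≥ (39/82)^(1/2) ≈ 0.690.

0.690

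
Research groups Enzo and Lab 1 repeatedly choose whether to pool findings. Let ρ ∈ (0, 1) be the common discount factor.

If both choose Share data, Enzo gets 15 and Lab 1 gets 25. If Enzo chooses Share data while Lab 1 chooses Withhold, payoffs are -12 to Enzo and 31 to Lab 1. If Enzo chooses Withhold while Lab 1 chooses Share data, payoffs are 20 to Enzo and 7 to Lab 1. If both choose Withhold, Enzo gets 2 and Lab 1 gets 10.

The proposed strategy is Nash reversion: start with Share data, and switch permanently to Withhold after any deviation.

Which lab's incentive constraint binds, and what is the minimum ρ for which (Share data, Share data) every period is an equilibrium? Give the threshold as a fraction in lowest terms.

Enzo: cooperation gives 15 each period; deviation gives 20 once then 2 forever.
  15/(1−ρ) ≥ 20 + 2ρ/(1−ρ) ⇒ ρ ≥ 5/18.
Lab 1: cooperation gives 25 each period; deviation gives 31 once then 10 forever.
  ρ ≥ 6/21 = 2/7.
Both must hold, so the binding constraint is Lab 1's: ρ ≥ 2/7.

Lab 1; ρ ≥ 2/7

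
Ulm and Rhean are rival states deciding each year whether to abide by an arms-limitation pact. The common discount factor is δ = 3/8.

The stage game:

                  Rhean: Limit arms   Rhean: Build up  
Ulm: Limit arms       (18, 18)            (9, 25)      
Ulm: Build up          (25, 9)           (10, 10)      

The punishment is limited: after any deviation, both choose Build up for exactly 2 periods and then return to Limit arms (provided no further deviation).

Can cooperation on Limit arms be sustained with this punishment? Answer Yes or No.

No

IC: δ+…+δ^2 ≥ (25−18)/(18−10) = 7/8.
At δ = 3/8: partial sum = 0.5156 < 0.8750. Cooperation not sustainable.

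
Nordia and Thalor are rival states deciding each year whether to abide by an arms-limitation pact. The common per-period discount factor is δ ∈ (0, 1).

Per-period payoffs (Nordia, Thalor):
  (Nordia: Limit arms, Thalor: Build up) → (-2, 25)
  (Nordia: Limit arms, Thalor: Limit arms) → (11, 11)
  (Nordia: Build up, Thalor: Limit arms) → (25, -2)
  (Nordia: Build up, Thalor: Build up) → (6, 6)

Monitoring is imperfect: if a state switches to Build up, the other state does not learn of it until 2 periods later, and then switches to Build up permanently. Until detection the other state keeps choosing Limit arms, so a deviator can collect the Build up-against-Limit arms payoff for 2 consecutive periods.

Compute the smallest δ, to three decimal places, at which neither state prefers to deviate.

0.858

A deviator earns 25 for 2 periods, then 6 forever; cooperating earns 11 forever. Multiplying the IC by (1−δ):
11 ≥ 25(1−δ^2) + 6δ^2, so 19·δ^2 ≥ 14 and δ^2 ≥ 14/19.
δ ≥ (14/19)^(1/2) ≈ 0.858.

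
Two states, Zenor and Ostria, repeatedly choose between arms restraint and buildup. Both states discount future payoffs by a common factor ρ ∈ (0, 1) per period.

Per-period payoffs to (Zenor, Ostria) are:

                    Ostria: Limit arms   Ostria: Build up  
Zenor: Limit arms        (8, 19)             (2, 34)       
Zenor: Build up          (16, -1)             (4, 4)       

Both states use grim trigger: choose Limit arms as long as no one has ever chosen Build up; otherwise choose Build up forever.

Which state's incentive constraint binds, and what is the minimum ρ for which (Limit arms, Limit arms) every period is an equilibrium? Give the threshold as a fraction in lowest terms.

For Zenor: deviation gain 16−8 = 8, per-period punishment loss 8−4 = 4. IC gives ρ ≥ 8/12 = 2/3.
For Ostria: gain 15, loss 15 per period, so ρ ≥ 15/30 = 1/2.
The tighter constraint is Zenor's, so cooperation needs ρ ≥ 2/3.

Zenor; ρ ≥ 2/3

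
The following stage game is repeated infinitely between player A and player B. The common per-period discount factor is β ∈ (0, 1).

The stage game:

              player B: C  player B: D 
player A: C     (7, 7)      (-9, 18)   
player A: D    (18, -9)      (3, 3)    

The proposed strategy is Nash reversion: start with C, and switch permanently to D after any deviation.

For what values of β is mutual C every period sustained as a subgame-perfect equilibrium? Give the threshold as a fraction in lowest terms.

One-period gain from deviating is 18 − 7 = 11. The loss is 7 − 3 = 4 in every subsequent period, with present value 4·β/(1−β).
Deviation is unprofitable when 4·β/(1−β) ≥ 11, i.e. β/(1−β) ≥ 11/4.
Equivalently β ≥ 11/(11+4) = 11/15.

11/15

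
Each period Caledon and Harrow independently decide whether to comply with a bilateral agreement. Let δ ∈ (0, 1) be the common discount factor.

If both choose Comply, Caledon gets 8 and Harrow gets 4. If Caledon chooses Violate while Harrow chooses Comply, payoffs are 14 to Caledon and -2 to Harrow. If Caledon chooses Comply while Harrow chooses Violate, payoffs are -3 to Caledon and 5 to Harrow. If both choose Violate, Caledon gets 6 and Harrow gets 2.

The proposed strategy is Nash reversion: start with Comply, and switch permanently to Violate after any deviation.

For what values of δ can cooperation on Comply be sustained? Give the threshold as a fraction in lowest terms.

Caledon's threshold: (14−8)/(14−6) = 3/4.
Harrow's threshold: (5−4)/(5−2) = 1/3.
3/4 > 1/3, so Caledon binds and δ* = 3/4.

3/4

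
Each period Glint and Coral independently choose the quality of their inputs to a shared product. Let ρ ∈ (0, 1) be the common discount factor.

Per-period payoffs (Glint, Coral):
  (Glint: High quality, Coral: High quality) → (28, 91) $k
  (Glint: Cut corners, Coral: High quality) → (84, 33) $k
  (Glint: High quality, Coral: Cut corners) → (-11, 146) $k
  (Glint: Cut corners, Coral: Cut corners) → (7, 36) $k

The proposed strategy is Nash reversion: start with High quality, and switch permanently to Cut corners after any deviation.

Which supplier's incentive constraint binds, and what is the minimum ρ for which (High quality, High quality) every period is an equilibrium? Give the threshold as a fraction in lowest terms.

Glint's threshold: (84−28)/(84−7) = 8/11.
Coral's threshold: (146−91)/(146−36) = 1/2.
8/11 > 1/2, so Glint binds and ρ* = 8/11.

Glint; ρ ≥ 8/11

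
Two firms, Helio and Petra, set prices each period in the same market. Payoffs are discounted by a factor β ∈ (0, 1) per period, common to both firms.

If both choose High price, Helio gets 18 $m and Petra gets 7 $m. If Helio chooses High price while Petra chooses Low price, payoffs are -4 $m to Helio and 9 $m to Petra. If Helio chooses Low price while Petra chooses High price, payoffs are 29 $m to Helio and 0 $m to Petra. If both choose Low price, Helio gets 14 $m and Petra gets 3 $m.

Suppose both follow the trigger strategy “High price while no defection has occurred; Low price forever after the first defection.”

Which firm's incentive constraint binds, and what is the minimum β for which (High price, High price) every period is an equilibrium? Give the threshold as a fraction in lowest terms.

Helio's threshold: (29−18)/(29−14) = 11/15.
Petra's threshold: (9−7)/(9−3) = 1/3.
11/15 > 1/3, so Helio binds and β* = 11/15.

Helio; β ≥ 11/15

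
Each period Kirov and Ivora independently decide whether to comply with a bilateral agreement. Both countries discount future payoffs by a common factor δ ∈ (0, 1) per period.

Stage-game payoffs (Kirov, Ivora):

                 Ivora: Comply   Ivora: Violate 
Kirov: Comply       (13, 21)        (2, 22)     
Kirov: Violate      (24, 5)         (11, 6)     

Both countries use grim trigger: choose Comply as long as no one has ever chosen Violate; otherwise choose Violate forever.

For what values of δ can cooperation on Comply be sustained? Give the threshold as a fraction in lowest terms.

11/13

Kirov's threshold: (24−13)/(24−11) = 11/13.
Ivora's threshold: (22−21)/(22−6) = 1/16.
11/13 > 1/16, so Kirov binds and δ* = 11/13.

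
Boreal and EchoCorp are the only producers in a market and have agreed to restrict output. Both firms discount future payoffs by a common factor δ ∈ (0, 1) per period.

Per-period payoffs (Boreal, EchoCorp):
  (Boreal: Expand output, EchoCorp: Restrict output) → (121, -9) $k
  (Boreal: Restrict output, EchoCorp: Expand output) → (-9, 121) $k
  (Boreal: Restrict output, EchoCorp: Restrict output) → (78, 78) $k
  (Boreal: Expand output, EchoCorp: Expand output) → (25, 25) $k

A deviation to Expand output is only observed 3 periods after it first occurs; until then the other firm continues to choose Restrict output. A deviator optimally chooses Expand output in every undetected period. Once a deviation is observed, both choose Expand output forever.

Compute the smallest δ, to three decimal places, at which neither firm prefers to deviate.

Deviating for the 3 undetected periods gains 121−78 = 43 per period over cooperation, then loses 78−25 = 53 per period forever once punishment starts.
Gain: 43(1 + δ + … + δ^2); loss: 53·δ^3/(1−δ).
No profitable deviation ⇔ 43(1−δ^3) ≤ 53·δ^3, i.e. δ^3 ≥ 43/(43+53) = 43/96.
Hence δ ≥ (43/96)^(1/3) ≈ 0.765.

0.765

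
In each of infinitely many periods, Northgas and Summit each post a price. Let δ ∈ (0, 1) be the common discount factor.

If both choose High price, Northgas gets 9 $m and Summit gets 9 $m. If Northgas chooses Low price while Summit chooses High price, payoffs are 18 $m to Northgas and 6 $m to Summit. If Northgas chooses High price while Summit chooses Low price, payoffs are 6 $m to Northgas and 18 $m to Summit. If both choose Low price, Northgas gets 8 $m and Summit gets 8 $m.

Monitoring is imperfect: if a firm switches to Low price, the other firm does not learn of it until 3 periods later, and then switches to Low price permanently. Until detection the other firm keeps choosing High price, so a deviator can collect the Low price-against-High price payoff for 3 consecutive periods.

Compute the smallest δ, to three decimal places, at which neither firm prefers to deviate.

The best deviation is to choose Low price for all 3 undetected periods, earning 18 each, then 8 forever once detected.
Deviation value: 18(1−δ^3)/(1−δ) + 8δ^3/(1−δ); cooperation value: 9/(1−δ).
IC: 9 ≥ 18(1−δ^3) + 8δ^3 = 18 − 10δ^3.
So δ^3 ≥ 9/10, giving δ ≥ (9/10)^(1/3) ≈ 0.965.

0.965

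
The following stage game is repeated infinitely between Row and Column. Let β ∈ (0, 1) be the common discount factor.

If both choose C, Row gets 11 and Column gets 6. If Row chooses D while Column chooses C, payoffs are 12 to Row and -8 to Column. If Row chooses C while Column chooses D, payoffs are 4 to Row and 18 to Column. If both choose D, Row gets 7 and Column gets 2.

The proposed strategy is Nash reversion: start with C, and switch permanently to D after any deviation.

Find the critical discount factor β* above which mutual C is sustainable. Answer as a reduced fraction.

3/4

Row: cooperation gives 11 each period; deviation gives 12 once then 7 forever.
  11/(1−β) ≥ 12 + 7β/(1−β) ⇒ β ≥ 1/5.
Column: cooperation gives 6 each period; deviation gives 18 once then 2 forever.
  β ≥ 12/16 = 3/4.
Both must hold, so the binding constraint is Column's: β ≥ 3/4.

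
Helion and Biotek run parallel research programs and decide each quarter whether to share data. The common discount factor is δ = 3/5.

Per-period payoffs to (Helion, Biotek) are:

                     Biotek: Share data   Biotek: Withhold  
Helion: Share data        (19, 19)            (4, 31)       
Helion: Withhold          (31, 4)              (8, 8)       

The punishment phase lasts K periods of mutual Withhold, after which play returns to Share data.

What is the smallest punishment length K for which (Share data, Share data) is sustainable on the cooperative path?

No profitable deviation requires (19−8)(δ+…+δ^K) ≥ 31−19, i.e. δ+…+δ^K ≥ 12/11 ≈ 1.0909.
With δ = 3/5, the partial sums are K=1: 0.6000, K=2: 0.9600, K=3: 1.1760.
K = 3 is the first length at which the sum reaches 1.0909.

3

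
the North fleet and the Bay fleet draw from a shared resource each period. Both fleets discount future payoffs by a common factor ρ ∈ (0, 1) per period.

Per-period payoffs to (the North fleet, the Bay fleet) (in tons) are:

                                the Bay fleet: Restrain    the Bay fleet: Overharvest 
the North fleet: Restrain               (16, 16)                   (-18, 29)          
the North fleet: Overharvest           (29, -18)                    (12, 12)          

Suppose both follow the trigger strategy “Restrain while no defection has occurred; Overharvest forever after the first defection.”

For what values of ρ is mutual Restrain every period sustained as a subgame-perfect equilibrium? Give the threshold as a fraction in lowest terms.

Cooperation forever yields 16 each period: 16/(1−ρ).
Deviating yields 29 once, then 12 forever: 29 + 12ρ/(1−ρ).
No profitable deviation requires 16/(1−ρ) ≥ 29 + 12ρ/(1−ρ).
Multiplying by (1−ρ): 16 ≥ 29(1−ρ) + 12ρ = 29 − 17ρ.
So 17ρ ≥ 13, i.e. ρ ≥ 13/17.

13/17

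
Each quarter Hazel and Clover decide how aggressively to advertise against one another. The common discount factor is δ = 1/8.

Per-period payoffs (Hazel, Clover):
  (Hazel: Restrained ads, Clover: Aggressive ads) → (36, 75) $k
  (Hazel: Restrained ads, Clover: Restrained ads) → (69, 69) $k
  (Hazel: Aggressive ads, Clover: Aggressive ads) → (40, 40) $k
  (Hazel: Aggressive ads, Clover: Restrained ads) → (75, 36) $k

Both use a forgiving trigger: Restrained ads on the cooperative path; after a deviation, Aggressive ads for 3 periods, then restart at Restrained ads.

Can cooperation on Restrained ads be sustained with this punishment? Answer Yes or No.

IC: δ+…+δ^3 ≥ (75−69)/(69−40) = 6/29.
At δ = 1/8: partial sum = 0.1426 < 0.2069. Cooperation not sustainable.

No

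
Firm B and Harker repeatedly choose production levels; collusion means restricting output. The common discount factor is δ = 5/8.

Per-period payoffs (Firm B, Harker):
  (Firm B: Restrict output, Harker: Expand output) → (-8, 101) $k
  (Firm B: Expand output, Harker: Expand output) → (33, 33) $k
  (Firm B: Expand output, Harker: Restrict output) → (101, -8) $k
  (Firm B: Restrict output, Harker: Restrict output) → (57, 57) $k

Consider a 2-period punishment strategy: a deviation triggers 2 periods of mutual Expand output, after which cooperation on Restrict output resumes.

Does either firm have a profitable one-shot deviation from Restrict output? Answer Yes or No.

Yes

A one-shot deviation gives 101 now, then 33 for 2 periods, then back to 57.
Gain from deviating: (101−57) today; loss: (57−33) in each of the next 2 periods.
No-deviation condition: (57−33)(δ+…+δ^2) ≥ 101−57, i.e. δ+…+δ^2 ≥ 11/6.
At δ = 5/8: δ+…+δ^2 = 1.0156 < 1.8333.
So cooperation is not sustainable.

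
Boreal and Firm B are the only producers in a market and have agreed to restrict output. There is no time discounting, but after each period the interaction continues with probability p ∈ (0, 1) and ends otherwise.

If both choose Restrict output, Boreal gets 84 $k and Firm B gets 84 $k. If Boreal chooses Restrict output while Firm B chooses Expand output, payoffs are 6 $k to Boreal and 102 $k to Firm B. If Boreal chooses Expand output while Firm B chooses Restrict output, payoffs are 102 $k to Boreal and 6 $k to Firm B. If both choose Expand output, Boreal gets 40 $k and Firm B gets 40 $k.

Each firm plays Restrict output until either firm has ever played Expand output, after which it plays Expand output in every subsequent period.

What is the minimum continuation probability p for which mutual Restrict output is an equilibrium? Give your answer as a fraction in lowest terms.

9/31

Expected cooperation value is 84 + p·84 + p²·84 + … = 84/(1−p); deviation gives 102 + p·40/(1−p).
84 ≥ 102(1−p) + 40p ⇒ 62p ≥ 18 ⇒ p ≥ 18/62 = 9/31.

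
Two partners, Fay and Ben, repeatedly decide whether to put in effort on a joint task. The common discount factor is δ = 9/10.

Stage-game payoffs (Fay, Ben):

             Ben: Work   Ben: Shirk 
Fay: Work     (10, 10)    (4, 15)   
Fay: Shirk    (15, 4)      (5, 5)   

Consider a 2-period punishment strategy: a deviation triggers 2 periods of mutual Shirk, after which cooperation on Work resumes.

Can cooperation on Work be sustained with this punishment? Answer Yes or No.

Yes

IC: δ+…+δ^2 ≥ (15−10)/(10−5) = 1.
At δ = 9/10: partial sum = 1.7100 ≥ 1.0000. Cooperation sustainable.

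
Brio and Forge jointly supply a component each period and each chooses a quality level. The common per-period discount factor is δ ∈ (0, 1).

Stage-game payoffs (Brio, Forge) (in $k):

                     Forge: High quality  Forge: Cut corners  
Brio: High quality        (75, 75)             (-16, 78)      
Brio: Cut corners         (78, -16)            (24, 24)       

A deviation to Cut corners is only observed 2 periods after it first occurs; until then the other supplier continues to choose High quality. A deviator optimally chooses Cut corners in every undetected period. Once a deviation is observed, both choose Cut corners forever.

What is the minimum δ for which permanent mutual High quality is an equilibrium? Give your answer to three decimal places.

0.236

Deviating for the 2 undetected periods gains 78−75 = 3 per period over cooperation, then loses 75−24 = 51 per period forever once punishment starts.
Gain: 3(1 + δ + … + δ^1); loss: 51·δ^2/(1−δ).
No profitable deviation ⇔ 3(1−δ^2) ≤ 51·δ^2, i.e. δ^2 ≥ 3/(3+51) = 1/18.
Hence δ ≥ (1/18)^(1/2) ≈ 0.236.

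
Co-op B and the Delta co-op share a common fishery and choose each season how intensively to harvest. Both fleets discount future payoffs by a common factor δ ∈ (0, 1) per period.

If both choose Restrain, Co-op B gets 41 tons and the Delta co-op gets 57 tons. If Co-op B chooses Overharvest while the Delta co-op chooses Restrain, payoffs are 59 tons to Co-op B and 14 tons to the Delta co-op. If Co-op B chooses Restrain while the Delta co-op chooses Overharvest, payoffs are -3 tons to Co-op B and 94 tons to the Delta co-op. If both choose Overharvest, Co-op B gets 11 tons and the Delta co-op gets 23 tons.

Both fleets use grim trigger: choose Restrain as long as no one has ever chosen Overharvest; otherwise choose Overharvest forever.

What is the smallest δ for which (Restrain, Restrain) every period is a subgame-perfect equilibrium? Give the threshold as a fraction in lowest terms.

37/71

Co-op B's threshold: (59−41)/(59−11) = 3/8.
the Delta co-op's threshold: (94−57)/(94−23) = 37/71.
3/8 < 37/71, so the Delta co-op binds and δ* = 37/71.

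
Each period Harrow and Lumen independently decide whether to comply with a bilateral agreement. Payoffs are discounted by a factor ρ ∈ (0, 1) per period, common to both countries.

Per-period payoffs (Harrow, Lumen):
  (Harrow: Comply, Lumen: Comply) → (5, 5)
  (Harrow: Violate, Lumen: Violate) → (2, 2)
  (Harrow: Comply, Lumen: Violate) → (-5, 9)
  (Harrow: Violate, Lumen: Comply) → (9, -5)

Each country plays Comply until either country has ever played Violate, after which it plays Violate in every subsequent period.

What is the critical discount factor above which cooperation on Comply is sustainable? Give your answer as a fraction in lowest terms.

4/7

5/(1−ρ) ≥ 9 + 2ρ/(1−ρ)
5 ≥ 9 − 7ρ
ρ ≥ 4/7.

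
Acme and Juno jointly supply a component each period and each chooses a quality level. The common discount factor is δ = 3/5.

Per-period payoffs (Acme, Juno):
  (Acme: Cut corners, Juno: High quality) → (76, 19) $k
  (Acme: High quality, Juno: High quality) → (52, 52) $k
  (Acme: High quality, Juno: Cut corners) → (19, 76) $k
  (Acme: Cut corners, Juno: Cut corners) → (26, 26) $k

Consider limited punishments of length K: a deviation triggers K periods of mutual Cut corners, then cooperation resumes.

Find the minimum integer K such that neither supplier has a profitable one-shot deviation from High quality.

IC: δ(1−δ^K)/(1−δ) ≥ (76−52)/(52−26) = 12/13.
With δ = 3/5: need 1 − δ^K ≥ 12/13·(1−3/5)/(3/5), i.e. δ^K ≤ 0.3846.
Since (3/5)^1 = 0.6000 and (3/5)^2 = 0.3600, the smallest such K is 2.

2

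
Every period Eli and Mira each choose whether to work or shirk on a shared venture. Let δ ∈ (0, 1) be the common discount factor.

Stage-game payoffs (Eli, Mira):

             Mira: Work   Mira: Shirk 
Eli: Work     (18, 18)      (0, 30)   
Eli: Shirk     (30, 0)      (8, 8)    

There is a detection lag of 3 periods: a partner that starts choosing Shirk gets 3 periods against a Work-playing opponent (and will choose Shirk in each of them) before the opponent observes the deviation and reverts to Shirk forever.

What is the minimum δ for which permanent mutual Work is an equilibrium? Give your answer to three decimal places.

0.817

A deviator earns 30 for 3 periods, then 8 forever; cooperating earns 18 forever. Multiplying the IC by (1−δ):
18 ≥ 30(1−δ^3) + 8δ^3, so 22·δ^3 ≥ 12 and δ^3 ≥ 6/11.
δ ≥ (6/11)^(1/3) ≈ 0.817.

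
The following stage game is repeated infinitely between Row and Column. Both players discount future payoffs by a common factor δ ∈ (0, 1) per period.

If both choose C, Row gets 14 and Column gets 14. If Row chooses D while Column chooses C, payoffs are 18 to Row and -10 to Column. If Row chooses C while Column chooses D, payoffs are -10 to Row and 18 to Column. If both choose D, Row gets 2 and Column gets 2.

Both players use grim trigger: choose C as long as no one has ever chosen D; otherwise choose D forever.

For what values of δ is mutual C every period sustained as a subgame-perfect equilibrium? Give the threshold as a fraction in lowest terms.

1/4

Cooperation forever yields 14 each period: 14/(1−δ).
Deviating yields 18 once, then 2 forever: 18 + 2δ/(1−δ).
No profitable deviation requires 14/(1−δ) ≥ 18 + 2δ/(1−δ).
Multiplying by (1−δ): 14 ≥ 18(1−δ) + 2δ = 18 − 16δ.
So 16δ ≥ 4, i.e. δ ≥ 4/16 = 1/4.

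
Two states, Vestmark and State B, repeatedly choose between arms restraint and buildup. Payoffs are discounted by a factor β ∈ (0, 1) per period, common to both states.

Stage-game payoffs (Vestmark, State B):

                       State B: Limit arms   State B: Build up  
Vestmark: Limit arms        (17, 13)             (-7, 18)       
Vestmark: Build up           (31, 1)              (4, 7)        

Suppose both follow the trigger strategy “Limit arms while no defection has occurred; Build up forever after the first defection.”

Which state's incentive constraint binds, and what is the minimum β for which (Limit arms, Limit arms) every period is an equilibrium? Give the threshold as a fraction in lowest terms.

For Vestmark: deviation gain 31−17 = 14, per-period punishment loss 17−4 = 13. IC gives β ≥ 14/27.
For State B: gain 5, loss 6 per period, so β ≥ 5/11.
The tighter constraint is Vestmark's, so cooperation needs β ≥ 14/27.

Vestmark; β ≥ 14/27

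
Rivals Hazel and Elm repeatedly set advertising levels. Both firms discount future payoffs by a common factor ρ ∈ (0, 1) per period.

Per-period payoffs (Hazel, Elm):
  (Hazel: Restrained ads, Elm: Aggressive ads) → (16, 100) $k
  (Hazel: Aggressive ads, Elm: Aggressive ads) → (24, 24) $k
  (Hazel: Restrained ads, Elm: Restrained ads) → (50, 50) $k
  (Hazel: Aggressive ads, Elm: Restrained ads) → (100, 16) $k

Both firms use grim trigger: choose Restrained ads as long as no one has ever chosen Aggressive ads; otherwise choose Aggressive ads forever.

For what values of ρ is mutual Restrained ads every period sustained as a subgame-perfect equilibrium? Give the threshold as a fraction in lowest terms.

One-period gain from deviating is 100 − 50 = 50. The loss is 50 − 24 = 26 in every subsequent period, with present value 26·ρ/(1−ρ).
Deviation is unprofitable when 26·ρ/(1−ρ) ≥ 50, i.e. ρ/(1−ρ) ≥ 25/13.
Equivalently ρ ≥ 50/(50+26) = 25/38.

25/38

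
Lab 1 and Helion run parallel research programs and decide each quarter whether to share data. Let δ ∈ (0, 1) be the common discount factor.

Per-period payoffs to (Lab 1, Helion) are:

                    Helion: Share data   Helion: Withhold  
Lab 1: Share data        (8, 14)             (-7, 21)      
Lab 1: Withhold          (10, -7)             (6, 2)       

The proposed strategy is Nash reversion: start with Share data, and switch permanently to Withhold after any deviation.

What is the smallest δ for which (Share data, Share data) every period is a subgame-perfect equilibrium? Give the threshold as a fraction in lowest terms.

1/2

For Lab 1: deviation gain 10−8 = 2, per-period punishment loss 8−6 = 2. IC gives δ ≥ 2/4 = 1/2.
For Helion: gain 7, loss 12 per period, so δ ≥ 7/19.
The tighter constraint is Lab 1's, so cooperation needs δ ≥ 1/2.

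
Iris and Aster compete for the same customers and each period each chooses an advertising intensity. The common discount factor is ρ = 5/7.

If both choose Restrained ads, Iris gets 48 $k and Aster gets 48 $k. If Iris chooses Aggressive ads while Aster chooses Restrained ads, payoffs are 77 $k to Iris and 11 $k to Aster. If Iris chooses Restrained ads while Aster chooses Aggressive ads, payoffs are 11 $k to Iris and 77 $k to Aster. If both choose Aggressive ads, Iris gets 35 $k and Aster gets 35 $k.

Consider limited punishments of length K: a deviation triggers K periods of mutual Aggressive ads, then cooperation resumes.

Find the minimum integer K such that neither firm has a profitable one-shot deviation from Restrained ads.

Need Σ_{k=1}^{K} ρ^k ≥ (77−48)/(48−35) = 2.2308 at ρ = 5/7.
At K = 6 the sum is 2.1680 < 2.2308; at K = 7 it is 2.2628 ≥ 2.2308.
So the minimum punishment length is K = 7.

7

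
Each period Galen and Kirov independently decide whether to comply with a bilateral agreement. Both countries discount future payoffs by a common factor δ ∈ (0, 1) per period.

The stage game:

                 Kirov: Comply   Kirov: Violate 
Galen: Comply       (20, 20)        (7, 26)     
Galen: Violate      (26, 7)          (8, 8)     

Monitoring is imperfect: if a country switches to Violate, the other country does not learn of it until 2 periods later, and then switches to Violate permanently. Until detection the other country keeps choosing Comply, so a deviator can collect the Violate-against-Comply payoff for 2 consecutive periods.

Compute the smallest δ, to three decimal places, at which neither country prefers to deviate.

0.577

Deviating for the 2 undetected periods gains 26−20 = 6 per period over cooperation, then loses 20−8 = 12 per period forever once punishment starts.
Gain: 6(1 + δ + … + δ^1); loss: 12·δ^2/(1−δ).
No profitable deviation ⇔ 6(1−δ^2) ≤ 12·δ^2, i.e. δ^2 ≥ 6/(6+12) = 1/3.
Hence δ ≥ (1/3)^(1/2) ≈ 0.577.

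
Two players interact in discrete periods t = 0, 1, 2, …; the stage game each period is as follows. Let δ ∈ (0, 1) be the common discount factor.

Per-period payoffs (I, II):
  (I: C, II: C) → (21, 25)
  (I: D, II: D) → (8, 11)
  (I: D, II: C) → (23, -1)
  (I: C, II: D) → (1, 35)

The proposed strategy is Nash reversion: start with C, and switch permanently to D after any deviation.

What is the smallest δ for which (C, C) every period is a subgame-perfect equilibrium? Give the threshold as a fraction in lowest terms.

5/12

For I: deviation gain 23−21 = 2, per-period punishment loss 21−8 = 13. IC gives δ ≥ 2/15.
For II: gain 10, loss 14 per period, so δ ≥ 10/24 = 5/12.
The tighter constraint is II's, so cooperation needs δ ≥ 5/12.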